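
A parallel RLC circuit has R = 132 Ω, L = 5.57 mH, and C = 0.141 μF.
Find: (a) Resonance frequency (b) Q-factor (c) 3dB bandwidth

Step 1 — Resonance: ω₀ = 1/√(LC) = 1/√(0.00557·1.41e-07) = 3.568e+04 rad/s.
Step 2 — f₀ = ω₀/(2π) = 5679 Hz.
Step 3 — Parallel Q: Q = R/(ω₀L) = 132/(3.568e+04·0.00557) = 0.6641.
Step 4 — Bandwidth: Δω = ω₀/Q = 5.373e+04 rad/s; BW = Δω/(2π) = 8551 Hz.

(a) f₀ = 5679 Hz  (b) Q = 0.6641  (c) BW = 8551 Hz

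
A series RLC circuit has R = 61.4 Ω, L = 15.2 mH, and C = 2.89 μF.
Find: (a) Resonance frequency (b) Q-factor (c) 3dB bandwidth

Step 1 — Resonance condition Im(Z)=0 gives ω₀ = 1/√(LC).
Step 2 — ω₀ = 1/√(0.0152·2.89e-06) = 4771 rad/s.
Step 3 — f₀ = ω₀/(2π) = 759.4 Hz.
Step 4 — Series Q: Q = ω₀L/R = 4771·0.0152/61.4 = 1.181.
Step 5 — 3dB bandwidth: Δω = ω₀/Q = 4039 rad/s; BW = Δω/(2π) = 642.9 Hz.

(a) f₀ = 759.4 Hz  (b) Q = 1.181  (c) BW = 642.9 Hz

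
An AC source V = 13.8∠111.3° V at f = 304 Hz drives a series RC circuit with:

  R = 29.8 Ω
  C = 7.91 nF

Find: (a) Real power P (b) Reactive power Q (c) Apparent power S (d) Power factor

Step 1 — Angular frequency: ω = 2π·f = 2π·304 = 1910 rad/s.
Step 2 — Component impedances:
  R: Z = R = 29.8 Ω
  C: Z = 1/(jωC) = -j/(ω·C) = 0 - j6.619e+04 Ω
Step 3 — Series combination: Z_total = R + C = 29.8 - j6.619e+04 Ω = 6.619e+04∠-90.0° Ω.
Step 4 — Source phasor: V = 13.8∠111.3° V = -5.013 + j12.86 V.
Step 5 — Current: I = V / Z = -0.0001943 - j7.565e-05 A = 0.0002085∠-158.7° A.
Step 6 — Complex power: S = V·I* = 1.295e-06 - j0.002877 VA.
Step 7 — Real power: P = Re(S) = 1.295e-06 W.
Step 8 — Reactive power: Q = Im(S) = -0.002877 VAR.
Step 9 — Apparent power: |S| = 0.002877 VA.
Step 10 — Power factor: PF = P/|S| = 0.0004502 (leading).

(a) P = 1.295e-06 W  (b) Q = -0.002877 VAR  (c) S = 0.002877 VA  (d) PF = 0.0004502 (leading)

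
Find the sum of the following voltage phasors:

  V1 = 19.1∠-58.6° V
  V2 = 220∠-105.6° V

Step 1 — Convert each phasor to rectangular form:
  V1 = 19.1·(cos(-58.6°) + j·sin(-58.6°)) = 9.951 - j16.3 V
  V2 = 220·(cos(-105.6°) + j·sin(-105.6°)) = -59.16 - j211.9 V
Step 2 — Sum components: V_total = -49.21 - j228.2 V.
Step 3 — Convert to polar: |V_total| = 233.4 V, ∠V_total = -102.2°.

V_total = 233.4∠-102.2° V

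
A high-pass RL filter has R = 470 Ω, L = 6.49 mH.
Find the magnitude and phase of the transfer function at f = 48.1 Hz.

Step 1 — Angular frequency: ω = 2π·48.1 = 302.2 rad/s.
Step 2 — Transfer function: H(jω) = jωL/(R + jωL).
Step 3 — Numerator jωL = j·1.961; denominator R + jωL = 470 + j1.961.
Step 4 — H = 1.742e-05 + j0.004173.
Step 5 — Magnitude: |H| = 0.004173 (-47.6 dB); phase: φ = 89.8°.

|H| = 0.004173 (-47.6 dB), φ = 89.8°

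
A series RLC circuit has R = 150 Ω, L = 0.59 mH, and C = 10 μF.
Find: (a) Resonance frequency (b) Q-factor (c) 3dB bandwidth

Step 1 — Resonance condition Im(Z)=0 gives ω₀ = 1/√(LC).
Step 2 — ω₀ = 1/√(0.00059·1e-05) = 1.302e+04 rad/s.
Step 3 — f₀ = ω₀/(2π) = 2072 Hz.
Step 4 — Series Q: Q = ω₀L/R = 1.302e+04·0.00059/150 = 0.05121.
Step 5 — 3dB bandwidth: Δω = ω₀/Q = 2.542e+05 rad/s; BW = Δω/(2π) = 4.046e+04 Hz.

(a) f₀ = 2072 Hz  (b) Q = 0.05121  (c) BW = 4.046e+04 Hz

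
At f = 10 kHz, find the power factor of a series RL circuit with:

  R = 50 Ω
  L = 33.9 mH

Step 1 — Angular frequency: ω = 2π·f = 2π·1e+04 = 6.283e+04 rad/s.
Step 2 — Component impedances:
  R: Z = R = 50 Ω
  L: Z = jωL = j·6.283e+04·0.0339 = 0 + j2130 Ω
Step 3 — Series combination: Z_total = R + L = 50 + j2130 Ω = 2131∠88.7° Ω.
Step 4 — Power factor: PF = cos(φ) = Re(Z)/|Z| = 50/2130.6 = 0.02347.
Step 5 — Type: Im(Z) = 2130 ⇒ lagging (phase φ = 88.7°).

PF = 0.02347 (lagging, φ = 88.7°)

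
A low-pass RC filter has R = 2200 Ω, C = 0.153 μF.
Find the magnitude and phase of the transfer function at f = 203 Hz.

Step 1 — Angular frequency: ω = 2π·203 = 1275 rad/s.
Step 2 — Transfer function: H(jω) = 1/(1 + jωRC).
Step 3 — Denominator: 1 + jωRC = 1 + j·1275·2200·1.53e-07 = 1 + j0.4293.
Step 4 — H = 0.8444 - j0.3625.
Step 5 — Magnitude: |H| = 0.9189 (-0.7 dB); phase: φ = -23.2°.

|H| = 0.9189 (-0.7 dB), φ = -23.2°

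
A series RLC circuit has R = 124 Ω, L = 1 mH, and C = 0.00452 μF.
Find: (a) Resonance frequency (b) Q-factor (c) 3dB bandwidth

Step 1 — Resonance condition Im(Z)=0 gives ω₀ = 1/√(LC).
Step 2 — ω₀ = 1/√(0.001·4.52e-09) = 4.704e+05 rad/s.
Step 3 — f₀ = ω₀/(2π) = 7.486e+04 Hz.
Step 4 — Series Q: Q = ω₀L/R = 4.704e+05·0.001/124 = 3.793.
Step 5 — 3dB bandwidth: Δω = ω₀/Q = 1.24e+05 rad/s; BW = Δω/(2π) = 1.974e+04 Hz.

(a) f₀ = 7.486e+04 Hz  (b) Q = 3.793  (c) BW = 1.974e+04 Hz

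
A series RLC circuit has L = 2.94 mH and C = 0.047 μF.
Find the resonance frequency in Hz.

Step 1 — Resonance condition Im(Z)=0 gives ω₀ = 1/√(LC).
Step 2 — ω₀ = 1/√(0.00294·4.7e-08) = 8.507e+04 rad/s.
Step 3 — f₀ = ω₀/(2π) = 1.354e+04 Hz.

f₀ = 1.354e+04 Hz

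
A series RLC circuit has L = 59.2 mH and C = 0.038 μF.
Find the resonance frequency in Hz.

Step 1 — Resonance condition Im(Z)=0 gives ω₀ = 1/√(LC).
Step 2 — ω₀ = 1/√(0.0592·3.8e-08) = 2.108e+04 rad/s.
Step 3 — f₀ = ω₀/(2π) = 3356 Hz.

f₀ = 3356 Hz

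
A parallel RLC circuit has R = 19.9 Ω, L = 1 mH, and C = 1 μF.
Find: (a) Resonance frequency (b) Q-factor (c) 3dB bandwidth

Step 1 — Resonance: ω₀ = 1/√(LC) = 1/√(0.001·1e-06) = 3.162e+04 rad/s.
Step 2 — f₀ = ω₀/(2π) = 5033 Hz.
Step 3 — Parallel Q: Q = R/(ω₀L) = 19.9/(3.162e+04·0.001) = 0.6293.
Step 4 — Bandwidth: Δω = ω₀/Q = 5.025e+04 rad/s; BW = Δω/(2π) = 7998 Hz.

(a) f₀ = 5033 Hz  (b) Q = 0.6293  (c) BW = 7998 Hz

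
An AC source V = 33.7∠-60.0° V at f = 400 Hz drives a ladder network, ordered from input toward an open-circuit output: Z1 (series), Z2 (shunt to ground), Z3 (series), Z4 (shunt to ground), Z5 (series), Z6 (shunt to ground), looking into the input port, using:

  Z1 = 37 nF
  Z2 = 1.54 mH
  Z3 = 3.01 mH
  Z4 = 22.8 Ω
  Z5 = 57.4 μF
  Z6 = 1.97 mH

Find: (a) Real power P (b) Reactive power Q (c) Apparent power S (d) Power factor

Step 1 — Angular frequency: ω = 2π·f = 2π·400 = 2513 rad/s.
Step 2 — Component impedances:
  Z1: Z = 1/(jωC) = -j/(ω·C) = 0 - j1.075e+04 Ω
  Z2: Z = jωL = j·2513·0.00154 = 0 + j3.87 Ω
  Z3: Z = jωL = j·2513·0.00301 = 0 + j7.565 Ω
  Z4: Z = R = 22.8 Ω
  Z5: Z = 1/(jωC) = -j/(ω·C) = 0 - j6.932 Ω
  Z6: Z = jωL = j·2513·0.00197 = 0 + j4.951 Ω
Step 3 — Ladder network (open output): work backward from the far end, alternating series and parallel combinations. Z_in = 0.02852 - j1.075e+04 Ω = 1.075e+04∠-90.0° Ω.
Step 4 — Source phasor: V = 33.7∠-60.0° V = 16.85 - j29.19 V.
Step 5 — Current: I = V / Z = 0.002715 + j0.001567 A = 0.003134∠30.0° A.
Step 6 — Complex power: S = V·I* = 2.802e-07 - j0.1056 VA.
Step 7 — Real power: P = Re(S) = 2.802e-07 W.
Step 8 — Reactive power: Q = Im(S) = -0.1056 VAR.
Step 9 — Apparent power: |S| = 0.1056 VA.
Step 10 — Power factor: PF = P/|S| = 2.653e-06 (leading).

(a) P = 2.802e-07 W  (b) Q = -0.1056 VAR  (c) S = 0.1056 VA  (d) PF = 2.653e-06 (leading)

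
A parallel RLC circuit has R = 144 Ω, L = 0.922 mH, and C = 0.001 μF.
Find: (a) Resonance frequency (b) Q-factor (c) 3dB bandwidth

Step 1 — Resonance: ω₀ = 1/√(LC) = 1/√(0.000922·1e-09) = 1.041e+06 rad/s.
Step 2 — f₀ = ω₀/(2π) = 1.658e+05 Hz.
Step 3 — Parallel Q: Q = R/(ω₀L) = 144/(1.041e+06·0.000922) = 0.15.
Step 4 — Bandwidth: Δω = ω₀/Q = 6.944e+06 rad/s; BW = Δω/(2π) = 1.105e+06 Hz.

(a) f₀ = 1.658e+05 Hz  (b) Q = 0.15  (c) BW = 1.105e+06 Hz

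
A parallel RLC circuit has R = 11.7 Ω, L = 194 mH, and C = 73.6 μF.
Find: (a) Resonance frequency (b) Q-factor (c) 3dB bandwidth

Step 1 — Resonance: ω₀ = 1/√(LC) = 1/√(0.194·7.36e-05) = 264.6 rad/s.
Step 2 — f₀ = ω₀/(2π) = 42.12 Hz.
Step 3 — Parallel Q: Q = R/(ω₀L) = 11.7/(264.6·0.194) = 0.2279.
Step 4 — Bandwidth: Δω = ω₀/Q = 1161 rad/s; BW = Δω/(2π) = 184.8 Hz.

(a) f₀ = 42.12 Hz  (b) Q = 0.2279  (c) BW = 184.8 Hz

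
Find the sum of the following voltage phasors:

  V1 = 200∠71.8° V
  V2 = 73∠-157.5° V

Step 1 — Convert each phasor to rectangular form:
  V1 = 200·(cos(71.8°) + j·sin(71.8°)) = 62.47 + j190 V
  V2 = 73·(cos(-157.5°) + j·sin(-157.5°)) = -67.44 - j27.94 V
Step 2 — Sum components: V_total = -4.976 + j162.1 V.
Step 3 — Convert to polar: |V_total| = 162.1 V, ∠V_total = 91.8°.

V_total = 162.1∠91.8° V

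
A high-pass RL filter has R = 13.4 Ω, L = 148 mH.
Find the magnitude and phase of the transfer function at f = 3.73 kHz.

Step 1 — Angular frequency: ω = 2π·3730 = 2.344e+04 rad/s.
Step 2 — Transfer function: H(jω) = jωL/(R + jωL).
Step 3 — Numerator jωL = j·3469; denominator R + jωL = 13.4 + j3469.
Step 4 — H = 1 + j0.003863.
Step 5 — Magnitude: |H| = 1 (-0.0 dB); phase: φ = 0.2°.

|H| = 1 (-0.0 dB), φ = 0.2°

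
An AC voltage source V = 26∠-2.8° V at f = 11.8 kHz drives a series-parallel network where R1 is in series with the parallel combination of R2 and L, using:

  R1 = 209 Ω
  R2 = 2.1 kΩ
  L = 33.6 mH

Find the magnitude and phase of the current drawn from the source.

Step 1 — Angular frequency: ω = 2π·f = 2π·1.18e+04 = 7.414e+04 rad/s.
Step 2 — Component impedances:
  R1: Z = R = 209 Ω
  R2: Z = R = 2100 Ω
  L: Z = jωL = j·7.414e+04·0.0336 = 0 + j2491 Ω
Step 3 — Parallel branch: R2 || L = 1/(1/R2 + 1/L) = 1228 + j1035 Ω.
Step 4 — Series with R1: Z_total = R1 + (R2 || L) = 1437 + j1035 Ω = 1771∠35.8° Ω.
Step 5 — Source phasor: V = 26∠-2.8° V = 25.97 - j1.27 V.
Step 6 — Ohm's law: I = V / Z_total = (25.97 - j1.27) / (1437 + j1035) = 0.01148 - j0.009155 A.
Step 7 — Convert to polar: |I| = 0.01468 A, ∠I = -38.6°.

I = 0.01468∠-38.6° A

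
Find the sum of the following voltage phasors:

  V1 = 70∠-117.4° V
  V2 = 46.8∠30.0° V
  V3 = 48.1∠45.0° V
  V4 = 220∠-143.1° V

Step 1 — Convert each phasor to rectangular form:
  V1 = 70·(cos(-117.4°) + j·sin(-117.4°)) = -32.21 - j62.15 V
  V2 = 46.8·(cos(30.0°) + j·sin(30.0°)) = 40.53 + j23.4 V
  V3 = 48.1·(cos(45.0°) + j·sin(45.0°)) = 34.01 + j34.01 V
  V4 = 220·(cos(-143.1°) + j·sin(-143.1°)) = -175.9 - j132.1 V
Step 2 — Sum components: V_total = -133.6 - j136.8 V.
Step 3 — Convert to polar: |V_total| = 191.2 V, ∠V_total = -134.3°.

V_total = 191.2∠-134.3° V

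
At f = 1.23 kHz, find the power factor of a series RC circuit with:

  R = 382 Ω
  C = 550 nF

Step 1 — Angular frequency: ω = 2π·f = 2π·1230 = 7728 rad/s.
Step 2 — Component impedances:
  R: Z = R = 382 Ω
  C: Z = 1/(jωC) = -j/(ω·C) = 0 - j235.3 Ω
Step 3 — Series combination: Z_total = R + C = 382 - j235.3 Ω = 448.6∠-31.6° Ω.
Step 4 — Power factor: PF = cos(φ) = Re(Z)/|Z| = 382/448.6 = 0.8515.
Step 5 — Type: Im(Z) = -235.3 ⇒ leading (phase φ = -31.6°).

PF = 0.8515 (leading, φ = -31.6°)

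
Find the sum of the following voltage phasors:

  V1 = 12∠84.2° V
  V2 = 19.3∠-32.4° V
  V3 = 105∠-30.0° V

Step 1 — Convert each phasor to rectangular form:
  V1 = 12·(cos(84.2°) + j·sin(84.2°)) = 1.213 + j11.94 V
  V2 = 19.3·(cos(-32.4°) + j·sin(-32.4°)) = 16.3 - j10.34 V
  V3 = 105·(cos(-30.0°) + j·sin(-30.0°)) = 90.93 - j52.5 V
Step 2 — Sum components: V_total = 108.4 - j50.9 V.
Step 3 — Convert to polar: |V_total| = 119.8 V, ∠V_total = -25.1°.

V_total = 119.8∠-25.1° V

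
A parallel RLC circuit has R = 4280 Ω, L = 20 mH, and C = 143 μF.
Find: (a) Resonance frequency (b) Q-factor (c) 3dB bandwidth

Step 1 — Resonance: ω₀ = 1/√(LC) = 1/√(0.02·0.000143) = 591.3 rad/s.
Step 2 — f₀ = ω₀/(2π) = 94.11 Hz.
Step 3 — Parallel Q: Q = R/(ω₀L) = 4280/(591.3·0.02) = 361.9.
Step 4 — Bandwidth: Δω = ω₀/Q = 1.634 rad/s; BW = Δω/(2π) = 0.26 Hz.

(a) f₀ = 94.11 Hz  (b) Q = 361.9  (c) BW = 0.26 Hz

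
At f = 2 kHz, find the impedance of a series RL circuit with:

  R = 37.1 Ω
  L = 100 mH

Step 1 — Angular frequency: ω = 2π·f = 2π·2000 = 1.257e+04 rad/s.
Step 2 — Component impedances:
  R: Z = R = 37.1 Ω
  L: Z = jωL = j·1.257e+04·0.1 = 0 + j1257 Ω
Step 3 — Series combination: Z_total = R + L = 37.1 + j1257 Ω = 1257∠88.3° Ω.

Z = 37.1 + j1257 Ω = 1257∠88.3° Ω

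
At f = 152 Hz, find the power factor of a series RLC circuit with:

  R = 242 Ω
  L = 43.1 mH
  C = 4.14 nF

Step 1 — Angular frequency: ω = 2π·f = 2π·152 = 955 rad/s.
Step 2 — Component impedances:
  R: Z = R = 242 Ω
  L: Z = jωL = j·955·0.0431 = 0 + j41.16 Ω
  C: Z = 1/(jωC) = -j/(ω·C) = 0 - j2.529e+05 Ω
Step 3 — Series combination: Z_total = R + L + C = 242 - j2.529e+05 Ω = 2.529e+05∠-89.9° Ω.
Step 4 — Power factor: PF = cos(φ) = Re(Z)/|Z| = 242/2.5287e+05 = 0.000957.
Step 5 — Type: Im(Z) = -2.529e+05 ⇒ leading (phase φ = -89.9°).

PF = 0.000957 (leading, φ = -89.9°)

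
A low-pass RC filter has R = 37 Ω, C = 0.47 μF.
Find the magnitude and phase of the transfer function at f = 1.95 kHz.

Step 1 — Angular frequency: ω = 2π·1950 = 1.225e+04 rad/s.
Step 2 — Transfer function: H(jω) = 1/(1 + jωRC).
Step 3 — Denominator: 1 + jωRC = 1 + j·1.225e+04·37·4.7e-07 = 1 + j0.2131.
Step 4 — H = 0.9566 - j0.2038.
Step 5 — Magnitude: |H| = 0.978 (-0.2 dB); phase: φ = -12.0°.

|H| = 0.978 (-0.2 dB), φ = -12.0°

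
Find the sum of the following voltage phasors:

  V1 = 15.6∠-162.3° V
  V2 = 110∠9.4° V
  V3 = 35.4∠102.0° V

Step 1 — Convert each phasor to rectangular form:
  V1 = 15.6·(cos(-162.3°) + j·sin(-162.3°)) = -14.86 - j4.743 V
  V2 = 110·(cos(9.4°) + j·sin(9.4°)) = 108.5 + j17.97 V
  V3 = 35.4·(cos(102.0°) + j·sin(102.0°)) = -7.36 + j34.63 V
Step 2 — Sum components: V_total = 86.3 + j47.85 V.
Step 3 — Convert to polar: |V_total| = 98.68 V, ∠V_total = 29.0°.

V_total = 98.68∠29.0° V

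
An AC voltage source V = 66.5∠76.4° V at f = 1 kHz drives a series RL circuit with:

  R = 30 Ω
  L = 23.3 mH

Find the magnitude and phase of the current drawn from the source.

Step 1 — Angular frequency: ω = 2π·f = 2π·1000 = 6283 rad/s.
Step 2 — Component impedances:
  R: Z = R = 30 Ω
  L: Z = jωL = j·6283·0.0233 = 0 + j146.4 Ω
Step 3 — Series combination: Z_total = R + L = 30 + j146.4 Ω = 149.4∠78.4° Ω.
Step 4 — Source phasor: V = 66.5∠76.4° V = 15.64 + j64.64 V.
Step 5 — Ohm's law: I = V / Z_total = (15.64 + j64.64) / (30 + j146.4) = 0.4447 - j0.01568 A.
Step 6 — Convert to polar: |I| = 0.445 A, ∠I = -2.0°.

I = 0.445∠-2.0° A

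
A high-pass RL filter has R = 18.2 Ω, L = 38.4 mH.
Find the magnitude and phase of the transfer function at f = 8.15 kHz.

Step 1 — Angular frequency: ω = 2π·8150 = 5.121e+04 rad/s.
Step 2 — Transfer function: H(jω) = jωL/(R + jωL).
Step 3 — Numerator jωL = j·1966; denominator R + jωL = 18.2 + j1966.
Step 4 — H = 0.9999 + j0.009255.
Step 5 — Magnitude: |H| = 1 (-0.0 dB); phase: φ = 0.5°.

|H| = 1 (-0.0 dB), φ = 0.5°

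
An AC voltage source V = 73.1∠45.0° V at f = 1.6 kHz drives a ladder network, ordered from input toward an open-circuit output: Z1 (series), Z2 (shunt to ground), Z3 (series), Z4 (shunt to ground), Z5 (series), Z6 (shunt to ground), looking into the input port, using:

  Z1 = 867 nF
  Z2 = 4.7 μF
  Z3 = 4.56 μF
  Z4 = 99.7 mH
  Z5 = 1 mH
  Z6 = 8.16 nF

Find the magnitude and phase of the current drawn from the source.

Step 1 — Angular frequency: ω = 2π·f = 2π·1600 = 1.005e+04 rad/s.
Step 2 — Component impedances:
  Z1: Z = 1/(jωC) = -j/(ω·C) = 0 - j114.7 Ω
  Z2: Z = 1/(jωC) = -j/(ω·C) = 0 - j21.16 Ω
  Z3: Z = 1/(jωC) = -j/(ω·C) = 0 - j21.81 Ω
  Z4: Z = jωL = j·1.005e+04·0.0997 = 0 + j1002 Ω
  Z5: Z = jωL = j·1.005e+04·0.001 = 0 + j10.05 Ω
  Z6: Z = 1/(jωC) = -j/(ω·C) = 0 - j1.219e+04 Ω
Step 3 — Ladder network (open output): work backward from the far end, alternating series and parallel combinations. Z_in = 0 - j136.3 Ω = 136.3∠-90.0° Ω.
Step 4 — Source phasor: V = 73.1∠45.0° V = 51.69 + j51.69 V.
Step 5 — Ohm's law: I = V / Z_total = (51.69 + j51.69) / (0 - j136.3) = -0.3792 + j0.3792 A.
Step 6 — Convert to polar: |I| = 0.5362 A, ∠I = 135.0°.

I = 0.5362∠135.0° A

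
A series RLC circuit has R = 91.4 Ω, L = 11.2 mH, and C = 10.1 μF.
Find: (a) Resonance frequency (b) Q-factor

Step 1 — Resonance condition Im(Z)=0 gives ω₀ = 1/√(LC).
Step 2 — ω₀ = 1/√(0.0112·1.01e-05) = 2973 rad/s.
Step 3 — f₀ = ω₀/(2π) = 473.2 Hz.
Step 4 — Series Q: Q = ω₀L/R = 2973·0.0112/91.4 = 0.3643.

(a) f₀ = 473.2 Hz  (b) Q = 0.3643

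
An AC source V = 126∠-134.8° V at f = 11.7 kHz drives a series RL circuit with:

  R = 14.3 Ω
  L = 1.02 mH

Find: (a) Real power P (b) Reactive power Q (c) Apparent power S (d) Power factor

Step 1 — Angular frequency: ω = 2π·f = 2π·1.17e+04 = 7.351e+04 rad/s.
Step 2 — Component impedances:
  R: Z = R = 14.3 Ω
  L: Z = jωL = j·7.351e+04·0.00102 = 0 + j74.98 Ω
Step 3 — Series combination: Z_total = R + L = 14.3 + j74.98 Ω = 76.33∠79.2° Ω.
Step 4 — Source phasor: V = 126∠-134.8° V = -88.78 - j89.41 V.
Step 5 — Current: I = V / Z = -1.368 + j0.9231 A = 1.651∠146.0° A.
Step 6 — Complex power: S = V·I* = 38.96 + j204.3 VA.
Step 7 — Real power: P = Re(S) = 38.96 W.
Step 8 — Reactive power: Q = Im(S) = 204.3 VAR.
Step 9 — Apparent power: |S| = 208 VA.
Step 10 — Power factor: PF = P/|S| = 0.1873 (lagging).

(a) P = 38.96 W  (b) Q = 204.3 VAR  (c) S = 208 VA  (d) PF = 0.1873 (lagging)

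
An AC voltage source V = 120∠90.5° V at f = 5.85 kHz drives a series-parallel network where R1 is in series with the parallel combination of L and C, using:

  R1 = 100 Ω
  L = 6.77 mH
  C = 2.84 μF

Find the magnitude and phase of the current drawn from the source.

Step 1 — Angular frequency: ω = 2π·f = 2π·5850 = 3.676e+04 rad/s.
Step 2 — Component impedances:
  R1: Z = R = 100 Ω
  L: Z = jωL = j·3.676e+04·0.00677 = 0 + j248.8 Ω
  C: Z = 1/(jωC) = -j/(ω·C) = 0 - j9.58 Ω
Step 3 — Parallel branch: L || C = 1/(1/L + 1/C) = 0 - j9.963 Ω.
Step 4 — Series with R1: Z_total = R1 + (L || C) = 100 - j9.963 Ω = 100.5∠-5.7° Ω.
Step 5 — Source phasor: V = 120∠90.5° V = -1.047 + j120 V.
Step 6 — Ohm's law: I = V / Z_total = (-1.047 + j120) / (100 - j9.963) = -0.1287 + j1.187 A.
Step 7 — Convert to polar: |I| = 1.194 A, ∠I = 96.2°.

I = 1.194∠96.2° A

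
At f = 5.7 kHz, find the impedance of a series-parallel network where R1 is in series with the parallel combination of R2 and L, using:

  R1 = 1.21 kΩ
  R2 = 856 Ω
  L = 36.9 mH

Step 1 — Angular frequency: ω = 2π·f = 2π·5700 = 3.581e+04 rad/s.
Step 2 — Component impedances:
  R1: Z = R = 1210 Ω
  R2: Z = R = 856 Ω
  L: Z = jωL = j·3.581e+04·0.0369 = 0 + j1322 Ω
Step 3 — Parallel branch: R2 || L = 1/(1/R2 + 1/L) = 603 + j390.6 Ω.
Step 4 — Series with R1: Z_total = R1 + (R2 || L) = 1813 + j390.6 Ω = 1855∠12.2° Ω.

Z = 1813 + j390.6 Ω = 1855∠12.2° Ω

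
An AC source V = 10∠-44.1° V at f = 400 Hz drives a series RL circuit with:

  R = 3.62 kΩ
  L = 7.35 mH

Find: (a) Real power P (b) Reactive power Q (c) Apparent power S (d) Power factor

Step 1 — Angular frequency: ω = 2π·f = 2π·400 = 2513 rad/s.
Step 2 — Component impedances:
  R: Z = R = 3620 Ω
  L: Z = jωL = j·2513·0.00735 = 0 + j18.47 Ω
Step 3 — Series combination: Z_total = R + L = 3620 + j18.47 Ω = 3620∠0.3° Ω.
Step 4 — Source phasor: V = 10∠-44.1° V = 7.181 - j6.959 V.
Step 5 — Current: I = V / Z = 0.001974 - j0.001932 A = 0.002762∠-44.4° A.
Step 6 — Complex power: S = V·I* = 0.02762 + j0.000141 VA.
Step 7 — Real power: P = Re(S) = 0.02762 W.
Step 8 — Reactive power: Q = Im(S) = 0.000141 VAR.
Step 9 — Apparent power: |S| = 0.02762 VA.
Step 10 — Power factor: PF = P/|S| = 1 (lagging).

(a) P = 0.02762 W  (b) Q = 0.000141 VAR  (c) S = 0.02762 VA  (d) PF = 1 (lagging)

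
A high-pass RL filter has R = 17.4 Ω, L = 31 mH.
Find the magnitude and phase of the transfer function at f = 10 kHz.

Step 1 — Angular frequency: ω = 2π·1e+04 = 6.283e+04 rad/s.
Step 2 — Transfer function: H(jω) = jωL/(R + jωL).
Step 3 — Numerator jωL = j·1948; denominator R + jωL = 17.4 + j1948.
Step 4 — H = 0.9999 + j0.008933.
Step 5 — Magnitude: |H| = 1 (-0.0 dB); phase: φ = 0.5°.

|H| = 1 (-0.0 dB), φ = 0.5°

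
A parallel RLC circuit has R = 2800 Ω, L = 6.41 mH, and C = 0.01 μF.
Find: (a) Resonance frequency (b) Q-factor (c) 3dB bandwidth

Step 1 — Resonance: ω₀ = 1/√(LC) = 1/√(0.00641·1e-08) = 1.249e+05 rad/s.
Step 2 — f₀ = ω₀/(2π) = 1.988e+04 Hz.
Step 3 — Parallel Q: Q = R/(ω₀L) = 2800/(1.249e+05·0.00641) = 3.497.
Step 4 — Bandwidth: Δω = ω₀/Q = 3.571e+04 rad/s; BW = Δω/(2π) = 5684 Hz.

(a) f₀ = 1.988e+04 Hz  (b) Q = 3.497  (c) BW = 5684 Hz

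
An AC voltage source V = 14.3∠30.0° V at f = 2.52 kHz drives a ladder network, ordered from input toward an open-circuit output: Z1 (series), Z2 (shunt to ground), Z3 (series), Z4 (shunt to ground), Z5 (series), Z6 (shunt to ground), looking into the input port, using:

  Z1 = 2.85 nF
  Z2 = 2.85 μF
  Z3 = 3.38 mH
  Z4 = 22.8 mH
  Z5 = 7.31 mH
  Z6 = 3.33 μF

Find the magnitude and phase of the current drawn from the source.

Step 1 — Angular frequency: ω = 2π·f = 2π·2520 = 1.583e+04 rad/s.
Step 2 — Component impedances:
  Z1: Z = 1/(jωC) = -j/(ω·C) = 0 - j2.216e+04 Ω
  Z2: Z = 1/(jωC) = -j/(ω·C) = 0 - j22.16 Ω
  Z3: Z = jωL = j·1.583e+04·0.00338 = 0 + j53.52 Ω
  Z4: Z = jωL = j·1.583e+04·0.0228 = 0 + j361 Ω
  Z5: Z = jωL = j·1.583e+04·0.00731 = 0 + j115.7 Ω
  Z6: Z = 1/(jωC) = -j/(ω·C) = 0 - j18.97 Ω
Step 3 — Ladder network (open output): work backward from the far end, alternating series and parallel combinations. Z_in = 0 - j2.219e+04 Ω = 2.219e+04∠-90.0° Ω.
Step 4 — Source phasor: V = 14.3∠30.0° V = 12.38 + j7.15 V.
Step 5 — Ohm's law: I = V / Z_total = (12.38 + j7.15) / (0 - j2.219e+04) = -0.0003223 + j0.0005582 A.
Step 6 — Convert to polar: |I| = 0.0006445 A, ∠I = 120.0°.

I = 0.0006445∠120.0° A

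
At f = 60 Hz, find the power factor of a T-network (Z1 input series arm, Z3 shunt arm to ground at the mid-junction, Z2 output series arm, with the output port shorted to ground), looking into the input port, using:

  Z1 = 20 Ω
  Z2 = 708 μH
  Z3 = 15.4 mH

Step 1 — Angular frequency: ω = 2π·f = 2π·60 = 377 rad/s.
Step 2 — Component impedances:
  Z1: Z = R = 20 Ω
  Z2: Z = jωL = j·377·0.000708 = 0 + j0.2669 Ω
  Z3: Z = jωL = j·377·0.0154 = 0 + j5.806 Ω
Step 3 — With the output port shorted to ground, the output series arm Z2 runs from the junction to ground; the shunt arm Z3 also runs from the junction to ground. They appear in parallel: Z3 || Z2 = 0 + j0.2552 Ω.
Step 4 — Series with input arm Z1: Z_in = Z1 + (Z3 || Z2) = 20 + j0.2552 Ω = 20∠0.7° Ω.
Step 5 — Power factor: PF = cos(φ) = Re(Z)/|Z| = 20/20.002 = 0.9999.
Step 6 — Type: Im(Z) = 0.2552 ⇒ lagging (phase φ = 0.7°).

PF = 0.9999 (lagging, φ = 0.7°)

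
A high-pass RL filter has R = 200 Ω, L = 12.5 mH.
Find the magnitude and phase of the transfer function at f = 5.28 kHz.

Step 1 — Angular frequency: ω = 2π·5280 = 3.318e+04 rad/s.
Step 2 — Transfer function: H(jω) = jωL/(R + jωL).
Step 3 — Numerator jωL = j·414.7; denominator R + jωL = 200 + j414.7.
Step 4 — H = 0.8113 + j0.3913.
Step 5 — Magnitude: |H| = 0.9007 (-0.9 dB); phase: φ = 25.7°.

|H| = 0.9007 (-0.9 dB), φ = 25.7°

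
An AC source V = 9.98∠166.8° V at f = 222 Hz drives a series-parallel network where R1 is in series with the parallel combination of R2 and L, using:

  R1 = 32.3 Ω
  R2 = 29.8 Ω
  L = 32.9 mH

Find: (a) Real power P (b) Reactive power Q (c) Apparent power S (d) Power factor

Step 1 — Angular frequency: ω = 2π·f = 2π·222 = 1395 rad/s.
Step 2 — Component impedances:
  R1: Z = R = 32.3 Ω
  R2: Z = R = 29.8 Ω
  L: Z = jωL = j·1395·0.0329 = 0 + j45.89 Ω
Step 3 — Parallel branch: R2 || L = 1/(1/R2 + 1/L) = 20.96 + j13.61 Ω.
Step 4 — Series with R1: Z_total = R1 + (R2 || L) = 53.26 + j13.61 Ω = 54.97∠14.3° Ω.
Step 5 — Source phasor: V = 9.98∠166.8° V = -9.716 + j2.279 V.
Step 6 — Current: I = V / Z = -0.161 + j0.08393 A = 0.1815∠152.5° A.
Step 7 — Complex power: S = V·I* = 1.755 + j0.4486 VA.
Step 8 — Real power: P = Re(S) = 1.755 W.
Step 9 — Reactive power: Q = Im(S) = 0.4486 VAR.
Step 10 — Apparent power: |S| = 1.812 VA.
Step 11 — Power factor: PF = P/|S| = 0.9689 (lagging).

(a) P = 1.755 W  (b) Q = 0.4486 VAR  (c) S = 1.812 VA  (d) PF = 0.9689 (lagging)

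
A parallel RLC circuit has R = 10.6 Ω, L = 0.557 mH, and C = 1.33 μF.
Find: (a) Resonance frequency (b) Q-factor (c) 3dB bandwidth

Step 1 — Resonance: ω₀ = 1/√(LC) = 1/√(0.000557·1.33e-06) = 3.674e+04 rad/s.
Step 2 — f₀ = ω₀/(2π) = 5847 Hz.
Step 3 — Parallel Q: Q = R/(ω₀L) = 10.6/(3.674e+04·0.000557) = 0.518.
Step 4 — Bandwidth: Δω = ω₀/Q = 7.093e+04 rad/s; BW = Δω/(2π) = 1.129e+04 Hz.

(a) f₀ = 5847 Hz  (b) Q = 0.518  (c) BW = 1.129e+04 Hz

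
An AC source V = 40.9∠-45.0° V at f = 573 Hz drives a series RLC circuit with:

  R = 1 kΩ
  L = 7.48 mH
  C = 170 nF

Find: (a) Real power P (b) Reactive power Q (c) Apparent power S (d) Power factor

Step 1 — Angular frequency: ω = 2π·f = 2π·573 = 3600 rad/s.
Step 2 — Component impedances:
  R: Z = R = 1000 Ω
  L: Z = jωL = j·3600·0.00748 = 0 + j26.93 Ω
  C: Z = 1/(jωC) = -j/(ω·C) = 0 - j1634 Ω
Step 3 — Series combination: Z_total = R + L + C = 1000 - j1607 Ω = 1893∠-58.1° Ω.
Step 4 — Source phasor: V = 40.9∠-45.0° V = 28.92 - j28.92 V.
Step 5 — Current: I = V / Z = 0.02105 + j0.0049 A = 0.02161∠13.1° A.
Step 6 — Complex power: S = V·I* = 0.467 - j0.7504 VA.
Step 7 — Real power: P = Re(S) = 0.467 W.
Step 8 — Reactive power: Q = Im(S) = -0.7504 VAR.
Step 9 — Apparent power: |S| = 0.8838 VA.
Step 10 — Power factor: PF = P/|S| = 0.5284 (leading).

(a) P = 0.467 W  (b) Q = -0.7504 VAR  (c) S = 0.8838 VA  (d) PF = 0.5284 (leading)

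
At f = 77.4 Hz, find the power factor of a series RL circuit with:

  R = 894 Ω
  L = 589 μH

Step 1 — Angular frequency: ω = 2π·f = 2π·77.4 = 486.3 rad/s.
Step 2 — Component impedances:
  R: Z = R = 894 Ω
  L: Z = jωL = j·486.3·0.000589 = 0 + j0.2864 Ω
Step 3 — Series combination: Z_total = R + L = 894 + j0.2864 Ω = 894∠0.0° Ω.
Step 4 — Power factor: PF = cos(φ) = Re(Z)/|Z| = 894/894 = 1.
Step 5 — Type: Im(Z) = 0.2864 ⇒ lagging (phase φ = 0.0°).

PF = 1 (lagging, φ = 0.0°)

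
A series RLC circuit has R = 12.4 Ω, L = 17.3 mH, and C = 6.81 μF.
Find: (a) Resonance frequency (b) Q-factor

Step 1 — Resonance condition Im(Z)=0 gives ω₀ = 1/√(LC).
Step 2 — ω₀ = 1/√(0.0173·6.81e-06) = 2913 rad/s.
Step 3 — f₀ = ω₀/(2π) = 463.7 Hz.
Step 4 — Series Q: Q = ω₀L/R = 2913·0.0173/12.4 = 4.065.

(a) f₀ = 463.7 Hz  (b) Q = 4.065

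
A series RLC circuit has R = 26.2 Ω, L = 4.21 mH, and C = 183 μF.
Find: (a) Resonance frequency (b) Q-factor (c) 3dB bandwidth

Step 1 — Resonance condition Im(Z)=0 gives ω₀ = 1/√(LC).
Step 2 — ω₀ = 1/√(0.00421·0.000183) = 1139 rad/s.
Step 3 — f₀ = ω₀/(2π) = 181.3 Hz.
Step 4 — Series Q: Q = ω₀L/R = 1139·0.00421/26.2 = 0.1831.
Step 5 — 3dB bandwidth: Δω = ω₀/Q = 6223 rad/s; BW = Δω/(2π) = 990.5 Hz.

(a) f₀ = 181.3 Hz  (b) Q = 0.1831  (c) BW = 990.5 Hz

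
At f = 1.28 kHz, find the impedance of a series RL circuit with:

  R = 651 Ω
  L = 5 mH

Step 1 — Angular frequency: ω = 2π·f = 2π·1280 = 8042 rad/s.
Step 2 — Component impedances:
  R: Z = R = 651 Ω
  L: Z = jωL = j·8042·0.005 = 0 + j40.21 Ω
Step 3 — Series combination: Z_total = R + L = 651 + j40.21 Ω = 652.2∠3.5° Ω.

Z = 651 + j40.21 Ω = 652.2∠3.5° Ω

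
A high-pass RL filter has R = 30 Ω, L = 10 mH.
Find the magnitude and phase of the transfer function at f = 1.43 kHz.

Step 1 — Angular frequency: ω = 2π·1430 = 8985 rad/s.
Step 2 — Transfer function: H(jω) = jωL/(R + jωL).
Step 3 — Numerator jωL = j·89.85; denominator R + jωL = 30 + j89.85.
Step 4 — H = 0.8997 + j0.3004.
Step 5 — Magnitude: |H| = 0.9485 (-0.5 dB); phase: φ = 18.5°.

|H| = 0.9485 (-0.5 dB), φ = 18.5°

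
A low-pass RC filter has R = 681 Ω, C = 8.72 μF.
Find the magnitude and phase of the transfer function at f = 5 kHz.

Step 1 — Angular frequency: ω = 2π·5000 = 3.142e+04 rad/s.
Step 2 — Transfer function: H(jω) = 1/(1 + jωRC).
Step 3 — Denominator: 1 + jωRC = 1 + j·3.142e+04·681·8.72e-06 = 1 + j186.6.
Step 4 — H = 2.873e-05 - j0.00536.
Step 5 — Magnitude: |H| = 0.00536 (-45.4 dB); phase: φ = -89.7°.

|H| = 0.00536 (-45.4 dB), φ = -89.7°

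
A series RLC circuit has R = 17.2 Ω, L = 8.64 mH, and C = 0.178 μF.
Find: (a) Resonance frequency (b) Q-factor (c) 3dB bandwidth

Step 1 — Resonance: ω₀ = 1/√(LC) = 1/√(0.00864·1.78e-07) = 2.55e+04 rad/s.
Step 2 — f₀ = ω₀/(2π) = 4058 Hz.
Step 3 — Series Q: Q = ω₀L/R = 2.55e+04·0.00864/17.2 = 12.81.
Step 4 — Bandwidth: Δω = ω₀/Q = 1991 rad/s; BW = Δω/(2π) = 316.8 Hz.

(a) f₀ = 4058 Hz  (b) Q = 12.81  (c) BW = 316.8 Hz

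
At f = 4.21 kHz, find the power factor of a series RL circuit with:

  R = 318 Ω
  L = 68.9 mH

Step 1 — Angular frequency: ω = 2π·f = 2π·4210 = 2.645e+04 rad/s.
Step 2 — Component impedances:
  R: Z = R = 318 Ω
  L: Z = jωL = j·2.645e+04·0.0689 = 0 + j1823 Ω
Step 3 — Series combination: Z_total = R + L = 318 + j1823 Ω = 1850∠80.1° Ω.
Step 4 — Power factor: PF = cos(φ) = Re(Z)/|Z| = 318/1850 = 0.1719.
Step 5 — Type: Im(Z) = 1823 ⇒ lagging (phase φ = 80.1°).

PF = 0.1719 (lagging, φ = 80.1°)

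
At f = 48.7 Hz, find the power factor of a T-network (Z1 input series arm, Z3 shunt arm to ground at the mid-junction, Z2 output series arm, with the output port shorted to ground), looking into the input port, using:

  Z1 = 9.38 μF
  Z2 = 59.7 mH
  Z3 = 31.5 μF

Step 1 — Angular frequency: ω = 2π·f = 2π·48.7 = 306 rad/s.
Step 2 — Component impedances:
  Z1: Z = 1/(jωC) = -j/(ω·C) = 0 - j348.4 Ω
  Z2: Z = jωL = j·306·0.0597 = 0 + j18.27 Ω
  Z3: Z = 1/(jωC) = -j/(ω·C) = 0 - j103.7 Ω
Step 3 — With the output port shorted to ground, the output series arm Z2 runs from the junction to ground; the shunt arm Z3 also runs from the junction to ground. They appear in parallel: Z3 || Z2 = 0 + j22.17 Ω.
Step 4 — Series with input arm Z1: Z_in = Z1 + (Z3 || Z2) = 0 - j326.2 Ω = 326.2∠-90.0° Ω.
Step 5 — Power factor: PF = cos(φ) = Re(Z)/|Z| = 0/326.2 = 0.
Step 6 — Type: Im(Z) = -326.2 ⇒ leading (phase φ = -90.0°).

PF = 0 (leading, φ = -90.0°)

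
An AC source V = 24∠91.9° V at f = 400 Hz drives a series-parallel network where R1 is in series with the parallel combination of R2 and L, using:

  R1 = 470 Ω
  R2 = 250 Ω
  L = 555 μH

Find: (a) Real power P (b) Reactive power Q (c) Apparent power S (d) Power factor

Step 1 — Angular frequency: ω = 2π·f = 2π·400 = 2513 rad/s.
Step 2 — Component impedances:
  R1: Z = R = 470 Ω
  R2: Z = R = 250 Ω
  L: Z = jωL = j·2513·0.000555 = 0 + j1.395 Ω
Step 3 — Parallel branch: R2 || L = 1/(1/R2 + 1/L) = 0.007782 + j1.395 Ω.
Step 4 — Series with R1: Z_total = R1 + (R2 || L) = 470 + j1.395 Ω = 470∠0.2° Ω.
Step 5 — Source phasor: V = 24∠91.9° V = -0.7957 + j23.99 V.
Step 6 — Current: I = V / Z = -0.001542 + j0.05104 A = 0.05106∠91.7° A.
Step 7 — Complex power: S = V·I* = 1.226 + j0.003637 VA.
Step 8 — Real power: P = Re(S) = 1.226 W.
Step 9 — Reactive power: Q = Im(S) = 0.003637 VAR.
Step 10 — Apparent power: |S| = 1.226 VA.
Step 11 — Power factor: PF = P/|S| = 1 (lagging).

(a) P = 1.226 W  (b) Q = 0.003637 VAR  (c) S = 1.226 VA  (d) PF = 1 (lagging)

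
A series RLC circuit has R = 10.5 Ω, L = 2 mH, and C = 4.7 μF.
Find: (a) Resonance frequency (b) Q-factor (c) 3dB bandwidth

Step 1 — Resonance: ω₀ = 1/√(LC) = 1/√(0.002·4.7e-06) = 1.031e+04 rad/s.
Step 2 — f₀ = ω₀/(2π) = 1642 Hz.
Step 3 — Series Q: Q = ω₀L/R = 1.031e+04·0.002/10.5 = 1.965.
Step 4 — Bandwidth: Δω = ω₀/Q = 5250 rad/s; BW = Δω/(2π) = 835.6 Hz.

(a) f₀ = 1642 Hz  (b) Q = 1.965  (c) BW = 835.6 Hz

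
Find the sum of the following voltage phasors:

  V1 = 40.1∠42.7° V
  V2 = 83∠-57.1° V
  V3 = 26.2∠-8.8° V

Step 1 — Convert each phasor to rectangular form:
  V1 = 40.1·(cos(42.7°) + j·sin(42.7°)) = 29.47 + j27.19 V
  V2 = 83·(cos(-57.1°) + j·sin(-57.1°)) = 45.08 - j69.69 V
  V3 = 26.2·(cos(-8.8°) + j·sin(-8.8°)) = 25.89 - j4.008 V
Step 2 — Sum components: V_total = 100.4 - j46.5 V.
Step 3 — Convert to polar: |V_total| = 110.7 V, ∠V_total = -24.8°.

V_total = 110.7∠-24.8° V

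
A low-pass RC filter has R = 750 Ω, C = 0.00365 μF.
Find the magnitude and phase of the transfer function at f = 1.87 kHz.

Step 1 — Angular frequency: ω = 2π·1870 = 1.175e+04 rad/s.
Step 2 — Transfer function: H(jω) = 1/(1 + jωRC).
Step 3 — Denominator: 1 + jωRC = 1 + j·1.175e+04·750·3.65e-09 = 1 + j0.03216.
Step 4 — H = 0.999 - j0.03213.
Step 5 — Magnitude: |H| = 0.9995 (-0.0 dB); phase: φ = -1.8°.

|H| = 0.9995 (-0.0 dB), φ = -1.8°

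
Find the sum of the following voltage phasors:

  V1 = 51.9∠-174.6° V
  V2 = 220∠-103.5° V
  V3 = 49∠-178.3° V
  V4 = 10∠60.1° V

Step 1 — Convert each phasor to rectangular form:
  V1 = 51.9·(cos(-174.6°) + j·sin(-174.6°)) = -51.67 - j4.884 V
  V2 = 220·(cos(-103.5°) + j·sin(-103.5°)) = -51.36 - j213.9 V
  V3 = 49·(cos(-178.3°) + j·sin(-178.3°)) = -48.98 - j1.454 V
  V4 = 10·(cos(60.1°) + j·sin(60.1°)) = 4.985 + j8.669 V
Step 2 — Sum components: V_total = -147 - j211.6 V.
Step 3 — Convert to polar: |V_total| = 257.7 V, ∠V_total = -124.8°.

V_total = 257.7∠-124.8° V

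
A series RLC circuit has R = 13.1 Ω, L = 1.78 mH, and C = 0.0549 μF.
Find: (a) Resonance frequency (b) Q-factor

Step 1 — Resonance condition Im(Z)=0 gives ω₀ = 1/√(LC).
Step 2 — ω₀ = 1/√(0.00178·5.49e-08) = 1.012e+05 rad/s.
Step 3 — f₀ = ω₀/(2π) = 1.61e+04 Hz.
Step 4 — Series Q: Q = ω₀L/R = 1.012e+05·0.00178/13.1 = 13.75.

(a) f₀ = 1.61e+04 Hz  (b) Q = 13.75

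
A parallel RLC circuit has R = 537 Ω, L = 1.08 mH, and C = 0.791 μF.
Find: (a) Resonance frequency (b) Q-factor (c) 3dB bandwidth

Step 1 — Resonance: ω₀ = 1/√(LC) = 1/√(0.00108·7.91e-07) = 3.421e+04 rad/s.
Step 2 — f₀ = ω₀/(2π) = 5445 Hz.
Step 3 — Parallel Q: Q = R/(ω₀L) = 537/(3.421e+04·0.00108) = 14.53.
Step 4 — Bandwidth: Δω = ω₀/Q = 2354 rad/s; BW = Δω/(2π) = 374.7 Hz.

(a) f₀ = 5445 Hz  (b) Q = 14.53  (c) BW = 374.7 Hz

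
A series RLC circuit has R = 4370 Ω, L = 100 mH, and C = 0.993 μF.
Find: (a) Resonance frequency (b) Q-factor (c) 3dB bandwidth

Step 1 — Resonance: ω₀ = 1/√(LC) = 1/√(0.1·9.93e-07) = 3173 rad/s.
Step 2 — f₀ = ω₀/(2π) = 505.1 Hz.
Step 3 — Series Q: Q = ω₀L/R = 3173·0.1/4370 = 0.07262.
Step 4 — Bandwidth: Δω = ω₀/Q = 4.37e+04 rad/s; BW = Δω/(2π) = 6955 Hz.

(a) f₀ = 505.1 Hz  (b) Q = 0.07262  (c) BW = 6955 Hz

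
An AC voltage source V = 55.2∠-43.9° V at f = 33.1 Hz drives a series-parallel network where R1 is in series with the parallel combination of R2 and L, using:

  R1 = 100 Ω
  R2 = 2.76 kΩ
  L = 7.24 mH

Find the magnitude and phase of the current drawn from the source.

Step 1 — Angular frequency: ω = 2π·f = 2π·33.1 = 208 rad/s.
Step 2 — Component impedances:
  R1: Z = R = 100 Ω
  R2: Z = R = 2760 Ω
  L: Z = jωL = j·208·0.00724 = 0 + j1.506 Ω
Step 3 — Parallel branch: R2 || L = 1/(1/R2 + 1/L) = 0.0008215 + j1.506 Ω.
Step 4 — Series with R1: Z_total = R1 + (R2 || L) = 100 + j1.506 Ω = 100∠0.9° Ω.
Step 5 — Source phasor: V = 55.2∠-43.9° V = 39.77 - j38.28 V.
Step 6 — Ohm's law: I = V / Z_total = (39.77 - j38.28) / (100 + j1.506) = 0.3919 - j0.3887 A.
Step 7 — Convert to polar: |I| = 0.5519 A, ∠I = -44.8°.

I = 0.5519∠-44.8° A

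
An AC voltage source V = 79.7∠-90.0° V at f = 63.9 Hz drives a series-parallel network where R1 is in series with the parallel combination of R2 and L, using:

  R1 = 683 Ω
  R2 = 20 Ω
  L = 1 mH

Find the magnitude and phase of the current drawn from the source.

Step 1 — Angular frequency: ω = 2π·f = 2π·63.9 = 401.5 rad/s.
Step 2 — Component impedances:
  R1: Z = R = 683 Ω
  R2: Z = R = 20 Ω
  L: Z = jωL = j·401.5·0.001 = 0 + j0.4015 Ω
Step 3 — Parallel branch: R2 || L = 1/(1/R2 + 1/L) = 0.008057 + j0.4013 Ω.
Step 4 — Series with R1: Z_total = R1 + (R2 || L) = 683 + j0.4013 Ω = 683∠0.0° Ω.
Step 5 — Source phasor: V = 79.7∠-90.0° V = 0 - j79.7 V.
Step 6 — Ohm's law: I = V / Z_total = (0 - j79.7) / (683 + j0.4013) = -6.857e-05 - j0.1167 A.
Step 7 — Convert to polar: |I| = 0.1167 A, ∠I = -90.0°.

I = 0.1167∠-90.0° A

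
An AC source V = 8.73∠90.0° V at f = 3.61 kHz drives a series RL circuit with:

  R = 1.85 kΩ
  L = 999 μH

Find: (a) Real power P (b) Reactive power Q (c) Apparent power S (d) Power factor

Step 1 — Angular frequency: ω = 2π·f = 2π·3610 = 2.268e+04 rad/s.
Step 2 — Component impedances:
  R: Z = R = 1850 Ω
  L: Z = jωL = j·2.268e+04·0.000999 = 0 + j22.66 Ω
Step 3 — Series combination: Z_total = R + L = 1850 + j22.66 Ω = 1850∠0.7° Ω.
Step 4 — Source phasor: V = 8.73∠90.0° V = 0 + j8.73 V.
Step 5 — Current: I = V / Z = 5.779e-05 + j0.004718 A = 0.004719∠89.3° A.
Step 6 — Complex power: S = V·I* = 0.04119 + j0.0005045 VA.
Step 7 — Real power: P = Re(S) = 0.04119 W.
Step 8 — Reactive power: Q = Im(S) = 0.0005045 VAR.
Step 9 — Apparent power: |S| = 0.04119 VA.
Step 10 — Power factor: PF = P/|S| = 0.9999 (lagging).

(a) P = 0.04119 W  (b) Q = 0.0005045 VAR  (c) S = 0.04119 VA  (d) PF = 0.9999 (lagging)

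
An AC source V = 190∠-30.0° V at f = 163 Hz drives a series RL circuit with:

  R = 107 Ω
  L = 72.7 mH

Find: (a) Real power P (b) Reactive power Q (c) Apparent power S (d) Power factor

Step 1 — Angular frequency: ω = 2π·f = 2π·163 = 1024 rad/s.
Step 2 — Component impedances:
  R: Z = R = 107 Ω
  L: Z = jωL = j·1024·0.0727 = 0 + j74.46 Ω
Step 3 — Series combination: Z_total = R + L = 107 + j74.46 Ω = 130.4∠34.8° Ω.
Step 4 — Source phasor: V = 190∠-30.0° V = 164.5 - j95 V.
Step 5 — Current: I = V / Z = 0.6198 - j1.319 A = 1.458∠-64.8° A.
Step 6 — Complex power: S = V·I* = 227.3 + j158.2 VA.
Step 7 — Real power: P = Re(S) = 227.3 W.
Step 8 — Reactive power: Q = Im(S) = 158.2 VAR.
Step 9 — Apparent power: |S| = 276.9 VA.
Step 10 — Power factor: PF = P/|S| = 0.8208 (lagging).

(a) P = 227.3 W  (b) Q = 158.2 VAR  (c) S = 276.9 VA  (d) PF = 0.8208 (lagging)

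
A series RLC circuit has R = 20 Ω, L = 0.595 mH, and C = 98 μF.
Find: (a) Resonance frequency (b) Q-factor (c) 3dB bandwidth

Step 1 — Resonance: ω₀ = 1/√(LC) = 1/√(0.000595·9.8e-05) = 4141 rad/s.
Step 2 — f₀ = ω₀/(2π) = 659.1 Hz.
Step 3 — Series Q: Q = ω₀L/R = 4141·0.000595/20 = 0.1232.
Step 4 — Bandwidth: Δω = ω₀/Q = 3.361e+04 rad/s; BW = Δω/(2π) = 5350 Hz.

(a) f₀ = 659.1 Hz  (b) Q = 0.1232  (c) BW = 5350 Hz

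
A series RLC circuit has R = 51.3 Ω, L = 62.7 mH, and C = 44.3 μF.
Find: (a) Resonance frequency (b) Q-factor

Step 1 — Resonance condition Im(Z)=0 gives ω₀ = 1/√(LC).
Step 2 — ω₀ = 1/√(0.0627·4.43e-05) = 600 rad/s.
Step 3 — f₀ = ω₀/(2π) = 95.5 Hz.
Step 4 — Series Q: Q = ω₀L/R = 600·0.0627/51.3 = 0.7334.

(a) f₀ = 95.5 Hz  (b) Q = 0.7334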